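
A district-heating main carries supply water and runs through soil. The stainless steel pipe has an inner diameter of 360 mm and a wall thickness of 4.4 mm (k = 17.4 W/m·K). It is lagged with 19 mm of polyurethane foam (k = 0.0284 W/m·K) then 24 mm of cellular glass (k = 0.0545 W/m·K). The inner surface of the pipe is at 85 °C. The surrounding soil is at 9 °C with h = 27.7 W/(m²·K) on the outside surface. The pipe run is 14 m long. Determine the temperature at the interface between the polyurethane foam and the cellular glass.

T ≈ 38.6 °C

For a radial system each layer contributes R = ln(r_out/r_in)/(2πkL); films add R = 1/(hA).
R_stainless steel pipe wall = ln(184.4/180)/(2π×17.4×14) = 1.578×10^-5 K/W
R_polyurethane foam = ln(203.4/184.4)/(2π×0.0284×14) = 0.03926 K/W
R_cellular glass = ln(227.4/203.4)/(2π×0.0545×14) = 0.02327 K/W
R_outer film = 1/(h_o·2πr_oL) = 1/(27.7×2π×0.2274×14) = 0.001805 K/W
R_total = 0.06434 K/W
Q = ΔT/R_total = 76/0.06434
Q = 1180 W
T_interface = T_inner − Q·ΣR(inner→interface) = 85 − 1180×0.03927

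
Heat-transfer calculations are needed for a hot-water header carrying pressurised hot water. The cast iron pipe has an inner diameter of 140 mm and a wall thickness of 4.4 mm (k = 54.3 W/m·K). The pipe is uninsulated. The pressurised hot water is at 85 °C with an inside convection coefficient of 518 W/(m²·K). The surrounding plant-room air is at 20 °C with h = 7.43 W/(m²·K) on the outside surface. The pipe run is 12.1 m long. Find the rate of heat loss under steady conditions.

Q ≈ 2690 W

Treating each annulus and film as a series resistance:
R_inner film = 1/(h_i·2πr₁L) = 1/(518×2π×0.07×12.1) = 3.627×10^-4 K/W
R_cast iron pipe wall = ln(74.4/70)/(2π×54.3×12.1) = 1.477×10^-5 K/W
R_outer film = 1/(h_o·2πr_oL) = 1/(7.43×2π×0.0744×12.1) = 0.02379 K/W
R_total = 0.02417 K/W
Q = ΔT/R_total = 65/0.02417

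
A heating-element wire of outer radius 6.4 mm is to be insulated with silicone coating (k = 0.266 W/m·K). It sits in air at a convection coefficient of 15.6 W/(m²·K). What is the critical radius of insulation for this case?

r_cr ≈ 17.1 mm

For a cylinder r_cr = k/h = 0.266/15.6
r_cr = 17.1 mm; since the bare radius (6.4 mm) is below r_cr, adding a thin layer of insulation will *increase* heat loss.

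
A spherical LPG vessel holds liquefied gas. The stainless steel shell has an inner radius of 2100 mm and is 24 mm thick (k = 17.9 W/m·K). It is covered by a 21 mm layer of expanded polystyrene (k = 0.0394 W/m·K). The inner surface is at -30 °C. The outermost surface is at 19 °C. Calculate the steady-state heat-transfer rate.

Radial (spherical) resistances in series:
R_stainless steel shell = (1/2.1 − 1/2.124)/(4π×17.9) = 2.392×10^-5 K/W
R_expanded polystyrene = (1/2.124 − 1/2.145)/(4π×0.0394) = 0.00931 K/W
R_total = 0.009334 K/W
Q = ΔT/R_total = 49/0.009334

Q ≈ 5250 W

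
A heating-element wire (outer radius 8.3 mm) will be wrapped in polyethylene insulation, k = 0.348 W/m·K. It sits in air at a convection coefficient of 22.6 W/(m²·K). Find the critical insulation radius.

r_cr ≈ 15.4 mm

For a cylinder r_cr = k/h = 0.348/22.6
r_cr = 15.4 mm; since the bare radius (8.3 mm) is below r_cr, adding a thin layer of insulation will *increase* heat loss.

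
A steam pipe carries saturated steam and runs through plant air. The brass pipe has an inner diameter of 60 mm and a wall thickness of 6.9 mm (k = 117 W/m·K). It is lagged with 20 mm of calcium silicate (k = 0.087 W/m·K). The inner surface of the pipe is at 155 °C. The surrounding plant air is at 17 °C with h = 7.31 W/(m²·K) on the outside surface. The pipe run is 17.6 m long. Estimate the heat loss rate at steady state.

For a radial system each layer contributes R = ln(r_out/r_in)/(2πkL); films add R = 1/(hA).
R_brass pipe wall = ln(36.9/30)/(2π×117×17.6) = 1.6×10^-5 K/W
R_calcium silicate = ln(56.9/36.9)/(2π×0.087×17.6) = 0.04502 K/W
R_outer film = 1/(h_o·2πr_oL) = 1/(7.31×2π×0.0569×17.6) = 0.02174 K/W
R_total = 0.06677 K/W
Q = ΔT/R_total = 138/0.06677

Q ≈ 2070 W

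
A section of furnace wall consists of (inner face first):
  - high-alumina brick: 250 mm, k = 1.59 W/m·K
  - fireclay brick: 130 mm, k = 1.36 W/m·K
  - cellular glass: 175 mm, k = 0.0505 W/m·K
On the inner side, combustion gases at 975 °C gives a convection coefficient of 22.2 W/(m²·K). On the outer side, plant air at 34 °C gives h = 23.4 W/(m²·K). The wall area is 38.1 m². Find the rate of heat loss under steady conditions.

Model the wall as resistances in series:
R_inner film = 1/(h_i·A) = 1/(22.2×38.1) = 0.001182 K/W
R_high-alumina brick = L/(kA) = 0.25/(1.59×38.1) = 0.004127 K/W
R_fireclay brick = L/(kA) = 0.13/(1.36×38.1) = 0.002509 K/W
R_cellular glass = L/(kA) = 0.175/(0.0505×38.1) = 0.09095 K/W
R_outer film = 1/(h_o·A) = 1/(23.4×38.1) = 0.001122 K/W
R_total = 0.09989 K/W
Q = ΔT / R_total = 941 / 0.09989

Q ≈ 9420 W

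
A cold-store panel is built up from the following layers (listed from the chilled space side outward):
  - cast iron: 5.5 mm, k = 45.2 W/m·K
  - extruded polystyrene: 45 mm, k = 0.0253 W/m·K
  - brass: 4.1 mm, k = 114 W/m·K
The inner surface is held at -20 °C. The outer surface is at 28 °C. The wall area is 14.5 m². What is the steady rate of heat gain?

Q ≈ 391 W

Treating each layer as a thermal resistance in series:
R_cast iron = L/(kA) = 0.0055/(45.2×14.5) = 8.392×10^-6 K/W
R_extruded polystyrene = L/(kA) = 0.045/(0.0253×14.5) = 0.1227 K/W
R_brass = L/(kA) = 0.0041/(114×14.5) = 2.48×10^-6 K/W
R_total = 0.1227 K/W
Q = ΔT / R_total = 48 / 0.1227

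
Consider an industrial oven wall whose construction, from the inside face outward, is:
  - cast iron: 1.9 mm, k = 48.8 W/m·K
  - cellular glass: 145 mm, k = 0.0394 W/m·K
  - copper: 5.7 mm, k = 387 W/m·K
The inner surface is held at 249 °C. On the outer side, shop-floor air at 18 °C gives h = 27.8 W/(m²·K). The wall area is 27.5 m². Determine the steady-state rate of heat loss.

Treating each layer as a thermal resistance in series:
R_cast iron = L/(kA) = 0.0019/(48.8×27.5) = 1.416×10^-6 K/W
R_cellular glass = L/(kA) = 0.145/(0.0394×27.5) = 0.1338 K/W
R_copper = L/(kA) = 0.0057/(387×27.5) = 5.356×10^-7 K/W
R_outer film = 1/(h_o·A) = 1/(27.8×27.5) = 0.001308 K/W
R_total = 0.1351 K/W
Q = ΔT / R_total = 231 / 0.1351

Q ≈ 1710 W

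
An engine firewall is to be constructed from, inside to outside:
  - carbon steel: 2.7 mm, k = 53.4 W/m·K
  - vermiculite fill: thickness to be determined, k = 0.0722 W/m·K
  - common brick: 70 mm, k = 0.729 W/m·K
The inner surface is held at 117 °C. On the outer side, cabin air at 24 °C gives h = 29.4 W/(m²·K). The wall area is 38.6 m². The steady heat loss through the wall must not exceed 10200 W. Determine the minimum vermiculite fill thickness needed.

Using the resistance-network approach (series):
R_carbon steel = L/(kA) = 0.0027/(53.4×38.6) = 1.31×10^-6 K/W
R_common brick = L/(kA) = 0.07/(0.729×38.6) = 0.002488 K/W
R_outer film = 1/(h_o·A) = 1/(29.4×38.6) = 8.812×10^-4 K/W
Sum of the known resistances R_other = 0.00337 K/W
Required total resistance R_tot = ΔT/Q_allow = 93/10200 = 0.009118 K/W
R_vermiculite fill = R_tot − R_other = 0.005748 K/W
L = R·k·A = 0.005748×0.0722×38.6

L ≈ 16 mm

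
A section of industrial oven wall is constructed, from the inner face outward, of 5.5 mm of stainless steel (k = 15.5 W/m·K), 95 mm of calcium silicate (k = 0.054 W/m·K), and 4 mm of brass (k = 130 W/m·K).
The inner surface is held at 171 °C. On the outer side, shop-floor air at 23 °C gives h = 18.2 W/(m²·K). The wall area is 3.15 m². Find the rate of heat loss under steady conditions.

Using the resistance-network approach (series):
R_stainless steel = L/(kA) = 0.0055/(15.5×3.15) = 1.126×10^-4 K/W
R_calcium silicate = L/(kA) = 0.095/(0.054×3.15) = 0.5585 K/W
R_brass = L/(kA) = 0.004/(130×3.15) = 9.768×10^-6 K/W
R_outer film = 1/(h_o·A) = 1/(18.2×3.15) = 0.01744 K/W
R_total = 0.5761 K/W
Q = ΔT / R_total = 148 / 0.5761

Q ≈ 257 W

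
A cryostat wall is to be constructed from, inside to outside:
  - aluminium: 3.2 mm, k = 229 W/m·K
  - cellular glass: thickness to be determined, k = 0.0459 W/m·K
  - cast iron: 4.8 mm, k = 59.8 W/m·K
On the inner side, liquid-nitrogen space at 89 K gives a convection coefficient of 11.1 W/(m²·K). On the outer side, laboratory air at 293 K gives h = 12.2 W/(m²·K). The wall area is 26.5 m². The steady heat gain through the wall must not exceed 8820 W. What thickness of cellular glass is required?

L ≈ 20.2 mm

Model the wall as resistances in series:
R_inner film = 1/(h_i·A) = 1/(11.1×26.5) = 0.0034 K/W
R_aluminium = L/(kA) = 0.0032/(229×26.5) = 5.273×10^-7 K/W
R_cast iron = L/(kA) = 0.0048/(59.8×26.5) = 3.029×10^-6 K/W
R_outer film = 1/(h_o·A) = 1/(12.2×26.5) = 0.003093 K/W
Sum of the known resistances R_other = 0.006496 K/W
Required total resistance R_tot = ΔT/Q_allow = 204/8820 = 0.02313 K/W
R_cellular glass = R_tot − R_other = 0.01663 K/W
L = R·k·A = 0.01663×0.0459×26.5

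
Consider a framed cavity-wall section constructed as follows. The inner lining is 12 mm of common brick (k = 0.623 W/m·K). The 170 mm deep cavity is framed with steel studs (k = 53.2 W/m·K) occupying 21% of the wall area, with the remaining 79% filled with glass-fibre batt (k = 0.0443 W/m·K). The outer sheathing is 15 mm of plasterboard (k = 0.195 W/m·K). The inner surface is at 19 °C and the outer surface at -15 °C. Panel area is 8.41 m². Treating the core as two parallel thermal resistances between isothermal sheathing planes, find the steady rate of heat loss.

Sheathing layers in series; stud and cavity paths in parallel between them.
R_inner = 0.012/(0.623×8.41) = 0.00229 K/W
R_stud  = 0.17/(53.2×0.21×8.41) = 0.001809 K/W
R_cav   = 0.17/(0.0443×0.79×8.41) = 0.5776 K/W
1/R_core = 1/R_stud + 1/R_cav → R_core = 0.001804 K/W
R_outer = 0.015/(0.195×8.41) = 0.009147 K/W
R_total = 0.01324 K/W
Q = ΔT/R_total = 34/0.01324

Q ≈ 2570 W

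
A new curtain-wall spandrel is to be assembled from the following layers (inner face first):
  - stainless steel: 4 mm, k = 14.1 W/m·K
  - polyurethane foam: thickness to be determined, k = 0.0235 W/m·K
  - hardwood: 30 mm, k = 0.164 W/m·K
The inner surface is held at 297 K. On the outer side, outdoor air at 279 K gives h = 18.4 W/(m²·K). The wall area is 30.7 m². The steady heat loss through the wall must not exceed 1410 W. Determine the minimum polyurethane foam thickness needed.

Series thermal resistances:
R_stainless steel = L/(kA) = 0.004/(14.1×30.7) = 9.241×10^-6 K/W
R_hardwood = L/(kA) = 0.03/(0.164×30.7) = 0.005959 K/W
R_outer film = 1/(h_o·A) = 1/(18.4×30.7) = 0.00177 K/W
Sum of the known resistances R_other = 0.007738 K/W
Required total resistance R_tot = ΔT/Q_allow = 18/1410 = 0.01277 K/W
R_polyurethane foam = R_tot − R_other = 0.005028 K/W
L = R·k·A = 0.005028×0.0235×30.7

L ≈ 3.63 mm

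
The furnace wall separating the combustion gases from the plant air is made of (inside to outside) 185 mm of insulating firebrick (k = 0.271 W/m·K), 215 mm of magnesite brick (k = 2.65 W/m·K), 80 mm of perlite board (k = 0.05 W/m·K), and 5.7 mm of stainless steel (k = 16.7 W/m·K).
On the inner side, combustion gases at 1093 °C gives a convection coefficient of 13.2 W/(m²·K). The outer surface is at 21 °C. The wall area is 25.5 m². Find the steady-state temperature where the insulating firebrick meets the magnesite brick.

T ≈ 760 °C

Using the resistance-network approach (series):
R_inner film = 1/(h_i·A) = 1/(13.2×25.5) = 0.002971 K/W
R_insulating firebrick = L/(kA) = 0.185/(0.271×25.5) = 0.02677 K/W
R_magnesite brick = L/(kA) = 0.215/(2.65×25.5) = 0.003182 K/W
R_perlite board = L/(kA) = 0.08/(0.05×25.5) = 0.06275 K/W
R_stainless steel = L/(kA) = 0.0057/(16.7×25.5) = 1.338×10^-5 K/W
R_total = 0.09568 K/W;  Q = ΔT/R_total = 1072/0.09568 = 11200 W
T_interface = T_inner − Q·ΣR(inner→interface) = 1093 − 11200×0.02974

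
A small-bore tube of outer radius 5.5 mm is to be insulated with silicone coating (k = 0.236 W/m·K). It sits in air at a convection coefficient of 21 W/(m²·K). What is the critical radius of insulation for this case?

For a cylinder r_cr = k/h = 0.236/21
r_cr = 11.2 mm; since the bare radius (5.5 mm) is below r_cr, adding a thin layer of insulation will *increase* heat loss.

r_cr ≈ 11.2 mm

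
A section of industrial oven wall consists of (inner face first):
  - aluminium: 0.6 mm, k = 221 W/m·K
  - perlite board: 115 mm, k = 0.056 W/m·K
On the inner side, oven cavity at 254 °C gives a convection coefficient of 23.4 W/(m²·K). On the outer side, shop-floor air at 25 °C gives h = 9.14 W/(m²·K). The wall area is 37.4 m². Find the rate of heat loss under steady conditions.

Thermal resistances in series:
R_inner film = 1/(h_i·A) = 1/(23.4×37.4) = 0.001143 K/W
R_aluminium = L/(kA) = 0.0006/(221×37.4) = 7.259×10^-8 K/W
R_perlite board = L/(kA) = 0.115/(0.056×37.4) = 0.05491 K/W
R_outer film = 1/(h_o·A) = 1/(9.14×37.4) = 0.002925 K/W
R_total = 0.05898 K/W
Q = ΔT / R_total = 229 / 0.05898

Q ≈ 3880 W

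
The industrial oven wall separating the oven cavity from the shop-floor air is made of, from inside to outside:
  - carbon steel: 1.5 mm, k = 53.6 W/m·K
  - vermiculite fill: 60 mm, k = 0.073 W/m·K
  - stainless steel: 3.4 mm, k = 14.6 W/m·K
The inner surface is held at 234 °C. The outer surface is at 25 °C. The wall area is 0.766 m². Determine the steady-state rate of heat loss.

Model the wall as resistances in series:
R_carbon steel = L/(kA) = 0.0015/(53.6×0.766) = 3.653×10^-5 K/W
R_vermiculite fill = L/(kA) = 0.06/(0.073×0.766) = 1.073 K/W
R_stainless steel = L/(kA) = 0.0034/(14.6×0.766) = 3.04×10^-4 K/W
R_total = 1.073 K/W
Q = ΔT / R_total = 209 / 1.073

Q ≈ 195 W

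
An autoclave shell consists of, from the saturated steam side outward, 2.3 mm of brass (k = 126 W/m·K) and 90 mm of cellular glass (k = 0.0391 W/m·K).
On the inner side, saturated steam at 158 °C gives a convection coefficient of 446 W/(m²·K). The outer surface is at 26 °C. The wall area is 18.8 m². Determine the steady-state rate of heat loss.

Treating each layer as a thermal resistance in series:
R_inner film = 1/(h_i·A) = 1/(446×18.8) = 1.193×10^-4 K/W
R_brass = L/(kA) = 0.0023/(126×18.8) = 9.71×10^-7 K/W
R_cellular glass = L/(kA) = 0.09/(0.0391×18.8) = 0.1224 K/W
R_total = 0.1226 K/W
Q = ΔT / R_total = 132 / 0.1226

Q ≈ 1080 W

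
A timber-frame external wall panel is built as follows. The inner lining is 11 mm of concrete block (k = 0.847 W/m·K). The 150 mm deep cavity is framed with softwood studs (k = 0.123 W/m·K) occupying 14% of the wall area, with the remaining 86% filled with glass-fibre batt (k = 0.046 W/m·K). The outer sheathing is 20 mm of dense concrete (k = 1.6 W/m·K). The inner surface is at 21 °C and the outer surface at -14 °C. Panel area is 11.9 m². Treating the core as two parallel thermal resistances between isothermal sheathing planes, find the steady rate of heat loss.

Sheathing layers in series; stud and cavity paths in parallel between them.
R_inner = 0.011/(0.847×11.9) = 0.001091 K/W
R_stud  = 0.15/(0.123×0.14×11.9) = 0.732 K/W
R_cav   = 0.15/(0.046×0.86×11.9) = 0.3186 K/W
1/R_core = 1/R_stud + 1/R_cav → R_core = 0.222 K/W
R_outer = 0.02/(1.6×11.9) = 0.00105 K/W
R_total = 0.2241 K/W
Q = ΔT/R_total = 35/0.2241

Q ≈ 156 W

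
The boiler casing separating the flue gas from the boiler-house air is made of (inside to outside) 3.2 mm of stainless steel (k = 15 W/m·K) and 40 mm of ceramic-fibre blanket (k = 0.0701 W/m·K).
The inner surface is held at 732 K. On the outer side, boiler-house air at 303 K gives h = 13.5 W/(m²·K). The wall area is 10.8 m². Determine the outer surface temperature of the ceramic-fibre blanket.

T ≈ 352 K

Thermal resistances in series:
R_stainless steel = L/(kA) = 0.0032/(15×10.8) = 1.975×10^-5 K/W
R_ceramic-fibre blanket = L/(kA) = 0.04/(0.0701×10.8) = 0.05283 K/W
R_outer film = 1/(h_o·A) = 1/(13.5×10.8) = 0.006859 K/W
R_total = 0.05971 K/W;  Q = ΔT/R_total = 429/0.05971 = 7184 W
T_interface = T_inner − Q·ΣR(inner→interface) = 732 − 7180×0.05285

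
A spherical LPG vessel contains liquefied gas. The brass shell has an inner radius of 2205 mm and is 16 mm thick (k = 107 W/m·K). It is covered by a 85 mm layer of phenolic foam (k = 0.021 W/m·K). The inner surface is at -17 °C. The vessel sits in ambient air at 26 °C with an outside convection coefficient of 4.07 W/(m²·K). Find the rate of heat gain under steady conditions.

Q ≈ 646 W

For a spherical shell R = (1/r₁ − 1/r₂)/(4πk); film R = 1/(h·4πr²). In series:
R_brass shell = (1/2.205 − 1/2.221)/(4π×107) = 2.43×10^-6 K/W
R_phenolic foam = (1/2.221 − 1/2.306)/(4π×0.021) = 0.06289 K/W
R_outer film = 1/(h·4πr_o²) = 1/(4.07×4π×2.306²) = 0.003677 K/W
R_total = 0.06657 K/W
Q = ΔT/R_total = 43/0.06657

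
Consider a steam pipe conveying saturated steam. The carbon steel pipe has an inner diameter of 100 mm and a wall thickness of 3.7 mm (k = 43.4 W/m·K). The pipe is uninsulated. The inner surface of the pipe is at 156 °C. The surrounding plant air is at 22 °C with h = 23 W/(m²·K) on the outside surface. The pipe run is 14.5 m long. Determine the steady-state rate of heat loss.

Q ≈ 15000 W

Radial resistances (cylindrical: R_cond = ln(r_o/r_i)/(2πkL), R_conv = 1/(h·2πrL)):
R_carbon steel pipe wall = ln(53.7/50)/(2π×43.4×14.5) = 1.806×10^-5 K/W
R_outer film = 1/(h_o·2πr_oL) = 1/(23×2π×0.0537×14.5) = 0.008887 K/W
R_total = 0.008905 K/W
Q = ΔT/R_total = 134/0.008905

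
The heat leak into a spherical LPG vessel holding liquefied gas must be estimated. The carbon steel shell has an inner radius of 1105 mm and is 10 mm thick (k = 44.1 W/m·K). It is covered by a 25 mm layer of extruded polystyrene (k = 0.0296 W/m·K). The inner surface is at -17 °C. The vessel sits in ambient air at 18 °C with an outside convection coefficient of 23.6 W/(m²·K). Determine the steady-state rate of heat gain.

Radial (spherical) resistances in series:
R_carbon steel shell = (1/1.105 − 1/1.115)/(4π×44.1) = 1.465×10^-5 K/W
R_extruded polystyrene = (1/1.115 − 1/1.14)/(4π×0.0296) = 0.05288 K/W
R_outer film = 1/(h·4πr_o²) = 1/(23.6×4π×1.14²) = 0.002595 K/W
R_total = 0.05549 K/W
Q = ΔT/R_total = 35/0.05549

Q ≈ 631 W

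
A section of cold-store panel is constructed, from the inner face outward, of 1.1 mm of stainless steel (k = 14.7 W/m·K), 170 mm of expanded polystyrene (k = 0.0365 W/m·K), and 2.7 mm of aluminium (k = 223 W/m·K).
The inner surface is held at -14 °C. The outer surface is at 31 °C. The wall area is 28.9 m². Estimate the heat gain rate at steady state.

Series thermal resistances:
R_stainless steel = L/(kA) = 0.0011/(14.7×28.9) = 2.589×10^-6 K/W
R_expanded polystyrene = L/(kA) = 0.17/(0.0365×28.9) = 0.1612 K/W
R_aluminium = L/(kA) = 0.0027/(223×28.9) = 4.189×10^-7 K/W
R_total = 0.1612 K/W
Q = ΔT / R_total = 45 / 0.1612

Q ≈ 279 W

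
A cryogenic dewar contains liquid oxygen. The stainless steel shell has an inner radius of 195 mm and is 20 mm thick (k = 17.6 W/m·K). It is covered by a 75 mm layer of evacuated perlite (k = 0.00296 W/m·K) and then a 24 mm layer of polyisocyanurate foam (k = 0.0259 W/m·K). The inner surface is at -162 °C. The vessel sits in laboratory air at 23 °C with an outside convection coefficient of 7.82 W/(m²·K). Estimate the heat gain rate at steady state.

Each spherical layer contributes R = (1/r_i − 1/r_o)/(4πk):
R_stainless steel shell = (1/0.195 − 1/0.215)/(4π×17.6) = 0.002157 K/W
R_evacuated perlite = (1/0.215 − 1/0.29)/(4π×0.00296) = 32.34 K/W
R_polyisocyanurate foam = (1/0.29 − 1/0.314)/(4π×0.0259) = 0.8098 K/W
R_outer film = 1/(h·4πr_o²) = 1/(7.82×4π×0.314²) = 0.1032 K/W
R_total = 33.25 K/W
Q = ΔT/R_total = 185/33.25

Q ≈ 5.56 W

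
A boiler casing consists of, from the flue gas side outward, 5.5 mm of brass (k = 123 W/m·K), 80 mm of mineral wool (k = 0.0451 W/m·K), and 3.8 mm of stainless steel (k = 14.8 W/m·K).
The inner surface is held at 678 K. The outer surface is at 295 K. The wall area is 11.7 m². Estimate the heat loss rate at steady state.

Thermal resistances in series:
R_brass = L/(kA) = 0.0055/(123×11.7) = 3.822×10^-6 K/W
R_mineral wool = L/(kA) = 0.08/(0.0451×11.7) = 0.1516 K/W
R_stainless steel = L/(kA) = 0.0038/(14.8×11.7) = 2.195×10^-5 K/W
R_total = 0.1516 K/W
Q = ΔT / R_total = 383 / 0.1516

Q ≈ 2530 W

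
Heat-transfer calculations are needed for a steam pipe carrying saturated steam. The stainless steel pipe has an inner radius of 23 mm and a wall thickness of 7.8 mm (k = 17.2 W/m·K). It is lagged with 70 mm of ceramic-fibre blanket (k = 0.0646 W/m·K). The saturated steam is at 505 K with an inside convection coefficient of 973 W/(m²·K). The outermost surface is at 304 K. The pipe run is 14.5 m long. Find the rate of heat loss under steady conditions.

Q ≈ 994 W

Treating each annulus and film as a series resistance:
R_inner film = 1/(h_i·2πr₁L) = 1/(973×2π×0.023×14.5) = 4.905×10^-4 K/W
R_stainless steel pipe wall = ln(30.8/23)/(2π×17.2×14.5) = 1.864×10^-4 K/W
R_ceramic-fibre blanket = ln(100.8/30.8)/(2π×0.0646×14.5) = 0.2014 K/W
R_total = 0.2021 K/W
Q = ΔT/R_total = 201/0.2021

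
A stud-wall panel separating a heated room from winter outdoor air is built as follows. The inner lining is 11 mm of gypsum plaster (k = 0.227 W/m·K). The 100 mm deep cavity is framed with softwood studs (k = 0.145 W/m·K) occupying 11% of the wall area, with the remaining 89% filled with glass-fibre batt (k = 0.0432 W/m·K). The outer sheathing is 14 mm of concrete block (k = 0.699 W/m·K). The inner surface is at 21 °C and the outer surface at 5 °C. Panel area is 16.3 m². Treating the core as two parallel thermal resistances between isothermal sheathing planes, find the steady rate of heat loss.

Sheathing layers in series; stud and cavity paths in parallel between them.
R_inner = 0.011/(0.227×16.3) = 0.002973 K/W
R_stud  = 0.1/(0.145×0.11×16.3) = 0.3846 K/W
R_cav   = 0.1/(0.0432×0.89×16.3) = 0.1596 K/W
1/R_core = 1/R_stud + 1/R_cav → R_core = 0.1128 K/W
R_outer = 0.014/(0.699×16.3) = 0.001229 K/W
R_total = 0.117 K/W
Q = ΔT/R_total = 16/0.117

Q ≈ 137 W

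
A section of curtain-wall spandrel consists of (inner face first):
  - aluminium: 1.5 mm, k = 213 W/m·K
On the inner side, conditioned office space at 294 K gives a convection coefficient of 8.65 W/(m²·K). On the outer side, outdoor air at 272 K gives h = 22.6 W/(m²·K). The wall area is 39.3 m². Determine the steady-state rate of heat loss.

Q ≈ 5410 W

Using the resistance-network approach (series):
R_inner film = 1/(h_i·A) = 1/(8.65×39.3) = 0.002942 K/W
R_aluminium = L/(kA) = 0.0015/(213×39.3) = 1.792×10^-7 K/W
R_outer film = 1/(h_o·A) = 1/(22.6×39.3) = 0.001126 K/W
R_total = 0.004068 K/W
Q = ΔT / R_total = 22 / 0.004068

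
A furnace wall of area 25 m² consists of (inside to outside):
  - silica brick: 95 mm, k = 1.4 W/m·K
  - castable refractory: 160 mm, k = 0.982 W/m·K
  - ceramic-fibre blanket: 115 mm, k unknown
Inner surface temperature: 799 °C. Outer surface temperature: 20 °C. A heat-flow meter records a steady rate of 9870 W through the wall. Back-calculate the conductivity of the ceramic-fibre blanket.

k ≈ 0.066 W/(m·K)

Model the wall as resistances in series:
R_silica brick = L/(kA) = 0.095/(1.4×25) = 0.002714 K/W
R_castable refractory = L/(kA) = 0.16/(0.982×25) = 0.006517 K/W
Sum of known resistances R_other = 0.009232 K/W
Total R = ΔT/Q = 779/9870 = 0.07893 K/W
R_ceramic-fibre blanket = R_total − R_other = 0.06969 K/W
k = L/(R·A) = 0.115/(0.06969×25)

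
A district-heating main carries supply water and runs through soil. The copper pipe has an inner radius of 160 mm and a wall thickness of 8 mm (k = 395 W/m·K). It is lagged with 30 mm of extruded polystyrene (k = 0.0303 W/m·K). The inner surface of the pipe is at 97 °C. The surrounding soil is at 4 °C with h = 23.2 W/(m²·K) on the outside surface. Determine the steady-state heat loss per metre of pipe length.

Cylindrical conduction, so R = ln(r₂/r₁)/(2πkL) per layer, in series:
R_copper pipe wall = ln(168/160)/(2π×395×1) = 1.966×10^-5 K/W
R_extruded polystyrene = ln(198/168)/(2π×0.0303×1) = 0.863 K/W
R_outer film = 1/(h_o·2πr_oL) = 1/(23.2×2π×0.198×1) = 0.03465 K/W
R_total = 0.8977 K/W
Q = ΔT/R_total = 93/0.8977

q′ ≈ 104 W/m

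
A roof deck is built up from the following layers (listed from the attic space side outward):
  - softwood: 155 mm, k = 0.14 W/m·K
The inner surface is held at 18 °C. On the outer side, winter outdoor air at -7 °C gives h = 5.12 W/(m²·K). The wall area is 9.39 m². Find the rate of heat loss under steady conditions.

Thermal resistances in series:
R_softwood = L/(kA) = 0.155/(0.14×9.39) = 0.1179 K/W
R_outer film = 1/(h_o·A) = 1/(5.12×9.39) = 0.0208 K/W
R_total = 0.1387 K/W
Q = ΔT / R_total = 25 / 0.1387

Q ≈ 180 W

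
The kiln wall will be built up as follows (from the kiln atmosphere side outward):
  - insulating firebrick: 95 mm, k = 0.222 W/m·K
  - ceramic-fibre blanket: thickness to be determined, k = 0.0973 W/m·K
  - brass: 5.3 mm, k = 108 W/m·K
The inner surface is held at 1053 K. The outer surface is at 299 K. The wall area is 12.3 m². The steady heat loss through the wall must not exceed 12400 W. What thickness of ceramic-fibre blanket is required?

L ≈ 31.1 mm

Series thermal resistances:
R_insulating firebrick = L/(kA) = 0.095/(0.222×12.3) = 0.03479 K/W
R_brass = L/(kA) = 0.0053/(108×12.3) = 3.99×10^-6 K/W
Sum of the known resistances R_other = 0.03479 K/W
Required total resistance R_tot = ΔT/Q_allow = 754/12400 = 0.06081 K/W
R_ceramic-fibre blanket = R_tot − R_other = 0.02601 K/W
L = R·k·A = 0.02601×0.0973×12.3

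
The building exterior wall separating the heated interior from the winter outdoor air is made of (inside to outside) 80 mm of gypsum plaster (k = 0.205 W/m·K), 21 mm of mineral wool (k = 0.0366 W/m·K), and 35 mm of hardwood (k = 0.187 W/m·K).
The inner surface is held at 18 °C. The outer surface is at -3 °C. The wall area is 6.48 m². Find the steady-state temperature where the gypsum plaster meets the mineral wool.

T ≈ 10.9 °C

Treating each layer as a thermal resistance in series:
R_gypsum plaster = L/(kA) = 0.08/(0.205×6.48) = 0.06022 K/W
R_mineral wool = L/(kA) = 0.021/(0.0366×6.48) = 0.08854 K/W
R_hardwood = L/(kA) = 0.035/(0.187×6.48) = 0.02888 K/W
R_total = 0.1777 K/W;  Q = ΔT/R_total = 21/0.1777 = 118.2 W
T_interface = T_inner − Q·ΣR(inner→interface) = 18 − 118×0.06022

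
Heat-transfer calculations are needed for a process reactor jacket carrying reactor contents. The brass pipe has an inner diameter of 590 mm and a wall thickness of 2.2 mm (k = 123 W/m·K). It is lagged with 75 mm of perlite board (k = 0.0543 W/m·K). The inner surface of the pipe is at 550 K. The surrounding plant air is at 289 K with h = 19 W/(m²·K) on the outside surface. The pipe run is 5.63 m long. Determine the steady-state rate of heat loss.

Q ≈ 2150 W

Treating each annulus and film as a series resistance:
R_brass pipe wall = ln(297.2/295)/(2π×123×5.63) = 1.708×10^-6 K/W
R_perlite board = ln(372.2/297.2)/(2π×0.0543×5.63) = 0.1172 K/W
R_outer film = 1/(h_o·2πr_oL) = 1/(19×2π×0.3722×5.63) = 0.003997 K/W
R_total = 0.1211 K/W
Q = ΔT/R_total = 261/0.1211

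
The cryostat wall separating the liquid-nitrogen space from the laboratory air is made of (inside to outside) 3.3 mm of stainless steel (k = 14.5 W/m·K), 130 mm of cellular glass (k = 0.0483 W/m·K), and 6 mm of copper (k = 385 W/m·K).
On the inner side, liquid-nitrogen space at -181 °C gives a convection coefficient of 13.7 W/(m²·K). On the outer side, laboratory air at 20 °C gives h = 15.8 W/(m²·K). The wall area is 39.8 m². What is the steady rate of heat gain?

Thermal resistances in series:
R_inner film = 1/(h_i·A) = 1/(13.7×39.8) = 0.001834 K/W
R_stainless steel = L/(kA) = 0.0033/(14.5×39.8) = 5.718×10^-6 K/W
R_cellular glass = L/(kA) = 0.13/(0.0483×39.8) = 0.06763 K/W
R_copper = L/(kA) = 0.006/(385×39.8) = 3.916×10^-7 K/W
R_outer film = 1/(h_o·A) = 1/(15.8×39.8) = 0.00159 K/W
R_total = 0.07106 K/W
Q = ΔT / R_total = 201 / 0.07106

Q ≈ 2830 W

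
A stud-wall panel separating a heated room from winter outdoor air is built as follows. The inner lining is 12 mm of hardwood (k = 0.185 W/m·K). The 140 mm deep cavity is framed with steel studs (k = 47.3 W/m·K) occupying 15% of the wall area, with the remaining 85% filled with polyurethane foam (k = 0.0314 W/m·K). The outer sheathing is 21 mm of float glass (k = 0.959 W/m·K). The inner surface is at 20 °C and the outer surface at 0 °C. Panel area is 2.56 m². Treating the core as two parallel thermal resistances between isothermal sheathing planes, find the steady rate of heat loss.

Q ≈ 481 W

Sheathing layers in series; stud and cavity paths in parallel between them.
R_inner = 0.012/(0.185×2.56) = 0.02534 K/W
R_stud  = 0.14/(47.3×0.15×2.56) = 0.007708 K/W
R_cav   = 0.14/(0.0314×0.85×2.56) = 2.049 K/W
1/R_core = 1/R_stud + 1/R_cav → R_core = 0.007679 K/W
R_outer = 0.021/(0.959×2.56) = 0.008554 K/W
R_total = 0.04157 K/W
Q = ΔT/R_total = 20/0.04157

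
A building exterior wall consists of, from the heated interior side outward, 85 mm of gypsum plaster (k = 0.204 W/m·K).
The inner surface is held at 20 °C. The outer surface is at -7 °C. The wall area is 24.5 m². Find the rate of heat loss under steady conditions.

Q ≈ 1590 W

Treating each layer as a thermal resistance in series:
R_gypsum plaster = L/(kA) = 0.085/(0.204×24.5) = 0.01701 K/W
R_total = 0.01701 K/W
Q = ΔT / R_total = 27 / 0.01701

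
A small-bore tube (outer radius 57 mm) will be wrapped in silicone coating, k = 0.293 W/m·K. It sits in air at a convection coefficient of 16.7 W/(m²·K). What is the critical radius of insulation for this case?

For a cylinder r_cr = k/h = 0.293/16.7
r_cr = 17.5 mm; since the bare radius (57 mm) is above r_cr, any added insulation will reduce heat loss.

r_cr ≈ 17.5 mm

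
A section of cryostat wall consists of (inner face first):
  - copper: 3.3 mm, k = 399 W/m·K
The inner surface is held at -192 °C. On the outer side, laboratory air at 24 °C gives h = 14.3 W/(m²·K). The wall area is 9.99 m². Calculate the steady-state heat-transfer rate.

Treating each layer as a thermal resistance in series:
R_copper = L/(kA) = 0.0033/(399×9.99) = 8.279×10^-7 K/W
R_outer film = 1/(h_o·A) = 1/(14.3×9.99) = 0.007 K/W
R_total = 0.007001 K/W
Q = ΔT / R_total = 216 / 0.007001

Q ≈ 30900 W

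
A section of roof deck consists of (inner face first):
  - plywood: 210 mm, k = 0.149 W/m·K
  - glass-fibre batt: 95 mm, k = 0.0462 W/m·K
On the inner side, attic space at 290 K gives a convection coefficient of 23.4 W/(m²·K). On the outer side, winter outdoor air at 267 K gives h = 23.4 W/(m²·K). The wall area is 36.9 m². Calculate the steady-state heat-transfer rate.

Q ≈ 239 W

Treating each layer as a thermal resistance in series:
R_inner film = 1/(h_i·A) = 1/(23.4×36.9) = 0.001158 K/W
R_plywood = L/(kA) = 0.21/(0.149×36.9) = 0.0382 K/W
R_glass-fibre batt = L/(kA) = 0.095/(0.0462×36.9) = 0.05573 K/W
R_outer film = 1/(h_o·A) = 1/(23.4×36.9) = 0.001158 K/W
R_total = 0.09624 K/W
Q = ΔT / R_total = 23 / 0.09624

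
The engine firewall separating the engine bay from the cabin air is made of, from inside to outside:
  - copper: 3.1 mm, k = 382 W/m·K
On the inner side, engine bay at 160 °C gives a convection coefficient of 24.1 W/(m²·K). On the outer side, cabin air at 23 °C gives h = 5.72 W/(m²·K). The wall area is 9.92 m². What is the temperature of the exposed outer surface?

Thermal resistances in series:
R_inner film = 1/(h_i·A) = 1/(24.1×9.92) = 0.004183 K/W
R_copper = L/(kA) = 0.0031/(382×9.92) = 8.181×10^-7 K/W
R_outer film = 1/(h_o·A) = 1/(5.72×9.92) = 0.01762 K/W
R_total = 0.02181 K/W;  Q = ΔT/R_total = 137/0.02181 = 6282 W
T_interface = T_inner − Q·ΣR(inner→interface) = 160 − 6280×0.004184

T ≈ 134 °C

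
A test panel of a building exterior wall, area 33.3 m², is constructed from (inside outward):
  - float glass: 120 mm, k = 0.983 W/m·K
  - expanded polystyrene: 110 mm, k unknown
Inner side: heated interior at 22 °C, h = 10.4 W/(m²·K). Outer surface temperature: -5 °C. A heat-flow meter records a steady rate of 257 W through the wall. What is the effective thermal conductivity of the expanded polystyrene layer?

Using the resistance-network approach (series):
R_inner film = 1/(h_i·A) = 1/(10.4×33.3) = 0.002888 K/W
R_float glass = L/(kA) = 0.12/(0.983×33.3) = 0.003666 K/W
Sum of known resistances R_other = 0.006553 K/W
Total R = ΔT/Q = 27/257 = 0.1051 K/W
R_expanded polystyrene = R_total − R_other = 0.0985 K/W
k = L/(R·A) = 0.11/(0.0985×33.3)

k ≈ 0.0335 W/(m·K)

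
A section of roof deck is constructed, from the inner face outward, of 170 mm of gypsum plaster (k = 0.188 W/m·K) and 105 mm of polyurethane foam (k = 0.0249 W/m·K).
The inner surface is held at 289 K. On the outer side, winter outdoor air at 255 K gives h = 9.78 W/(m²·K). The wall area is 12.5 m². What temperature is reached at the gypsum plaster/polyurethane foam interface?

T ≈ 283 K

Using the resistance-network approach (series):
R_gypsum plaster = L/(kA) = 0.17/(0.188×12.5) = 0.07234 K/W
R_polyurethane foam = L/(kA) = 0.105/(0.0249×12.5) = 0.3373 K/W
R_outer film = 1/(h_o·A) = 1/(9.78×12.5) = 0.00818 K/W
R_total = 0.4179 K/W;  Q = ΔT/R_total = 34/0.4179 = 81.37 W
T_interface = T_inner − Q·ΣR(inner→interface) = 289 − 81.4×0.07234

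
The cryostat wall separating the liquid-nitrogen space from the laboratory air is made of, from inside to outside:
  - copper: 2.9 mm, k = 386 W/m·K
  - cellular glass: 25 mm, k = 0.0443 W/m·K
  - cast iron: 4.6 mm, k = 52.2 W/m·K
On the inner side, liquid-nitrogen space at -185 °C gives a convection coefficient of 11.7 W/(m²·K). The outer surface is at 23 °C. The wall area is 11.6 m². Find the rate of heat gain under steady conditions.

Q ≈ 3710 W

Model the wall as resistances in series:
R_inner film = 1/(h_i·A) = 1/(11.7×11.6) = 0.007368 K/W
R_copper = L/(kA) = 0.0029/(386×11.6) = 6.477×10^-7 K/W
R_cellular glass = L/(kA) = 0.025/(0.0443×11.6) = 0.04865 K/W
R_cast iron = L/(kA) = 0.0046/(52.2×11.6) = 7.597×10^-6 K/W
R_total = 0.05603 K/W
Q = ΔT / R_total = 208 / 0.05603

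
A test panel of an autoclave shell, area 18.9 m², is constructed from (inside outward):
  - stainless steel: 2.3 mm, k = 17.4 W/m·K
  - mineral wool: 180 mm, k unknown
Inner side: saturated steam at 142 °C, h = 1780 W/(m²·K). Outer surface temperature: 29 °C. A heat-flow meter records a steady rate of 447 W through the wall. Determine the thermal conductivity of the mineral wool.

Thermal resistances in series:
R_inner film = 1/(h_i·A) = 1/(1780×18.9) = 2.972×10^-5 K/W
R_stainless steel = L/(kA) = 0.0023/(17.4×18.9) = 6.994×10^-6 K/W
Sum of known resistances R_other = 3.672×10^-5 K/W
Total R = ΔT/Q = 113/447 = 0.2528 K/W
R_mineral wool = R_total − R_other = 0.2528 K/W
k = L/(R·A) = 0.18/(0.2528×18.9)

k ≈ 0.0377 W/(m·K)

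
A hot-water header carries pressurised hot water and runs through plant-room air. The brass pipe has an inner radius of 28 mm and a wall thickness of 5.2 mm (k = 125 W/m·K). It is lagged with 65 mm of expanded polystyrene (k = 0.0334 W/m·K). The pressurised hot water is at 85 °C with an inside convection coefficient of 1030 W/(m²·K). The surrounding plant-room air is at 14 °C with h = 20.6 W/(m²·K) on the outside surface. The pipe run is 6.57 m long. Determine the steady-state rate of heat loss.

Radial resistances (cylindrical: R_cond = ln(r_o/r_i)/(2πkL), R_conv = 1/(h·2πrL)):
R_inner film = 1/(h_i·2πr₁L) = 1/(1030×2π×0.028×6.57) = 8.4×10^-4 K/W
R_brass pipe wall = ln(33.2/28)/(2π×125×6.57) = 3.301×10^-5 K/W
R_expanded polystyrene = ln(98.2/33.2)/(2π×0.0334×6.57) = 0.7865 K/W
R_outer film = 1/(h_o·2πr_oL) = 1/(20.6×2π×0.0982×6.57) = 0.01198 K/W
R_total = 0.7994 K/W
Q = ΔT/R_total = 71/0.7994

Q ≈ 88.8 W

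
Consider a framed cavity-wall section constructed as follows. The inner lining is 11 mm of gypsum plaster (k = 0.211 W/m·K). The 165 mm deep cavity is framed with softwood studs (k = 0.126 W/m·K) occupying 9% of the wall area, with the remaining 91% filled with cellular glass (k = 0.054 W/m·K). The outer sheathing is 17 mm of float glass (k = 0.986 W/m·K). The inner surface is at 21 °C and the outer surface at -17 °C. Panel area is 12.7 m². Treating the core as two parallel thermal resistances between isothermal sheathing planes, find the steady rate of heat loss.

Q ≈ 173 W

Sheathing layers in series; stud and cavity paths in parallel between them.
R_inner = 0.011/(0.211×12.7) = 0.004105 K/W
R_stud  = 0.165/(0.126×0.09×12.7) = 1.146 K/W
R_cav   = 0.165/(0.054×0.91×12.7) = 0.2644 K/W
1/R_core = 1/R_stud + 1/R_cav → R_core = 0.2148 K/W
R_outer = 0.017/(0.986×12.7) = 0.001358 K/W
R_total = 0.2203 K/W
Q = ΔT/R_total = 38/0.2203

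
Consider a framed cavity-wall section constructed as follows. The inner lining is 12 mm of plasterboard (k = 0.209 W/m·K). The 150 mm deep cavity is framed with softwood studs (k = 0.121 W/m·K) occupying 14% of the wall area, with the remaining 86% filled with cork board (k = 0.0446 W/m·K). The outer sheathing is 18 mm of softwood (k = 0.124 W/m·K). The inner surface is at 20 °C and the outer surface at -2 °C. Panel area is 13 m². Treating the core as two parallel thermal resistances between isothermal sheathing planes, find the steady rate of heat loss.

Q ≈ 98.1 W

Sheathing layers in series; stud and cavity paths in parallel between them.
R_inner = 0.012/(0.209×13) = 0.004417 K/W
R_stud  = 0.15/(0.121×0.14×13) = 0.6811 K/W
R_cav   = 0.15/(0.0446×0.86×13) = 0.3008 K/W
1/R_core = 1/R_stud + 1/R_cav → R_core = 0.2087 K/W
R_outer = 0.018/(0.124×13) = 0.01117 K/W
R_total = 0.2243 K/W
Q = ΔT/R_total = 22/0.2243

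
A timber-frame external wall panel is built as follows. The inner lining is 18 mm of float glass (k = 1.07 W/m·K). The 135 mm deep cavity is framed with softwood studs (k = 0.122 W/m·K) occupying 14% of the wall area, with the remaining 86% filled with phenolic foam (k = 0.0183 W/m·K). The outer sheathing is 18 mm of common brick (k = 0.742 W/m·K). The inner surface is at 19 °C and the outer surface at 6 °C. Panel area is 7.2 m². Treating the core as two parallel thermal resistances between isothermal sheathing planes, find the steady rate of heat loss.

Q ≈ 22.5 W

Sheathing layers in series; stud and cavity paths in parallel between them.
R_inner = 0.018/(1.07×7.2) = 0.002336 K/W
R_stud  = 0.135/(0.122×0.14×7.2) = 1.098 K/W
R_cav   = 0.135/(0.0183×0.86×7.2) = 1.191 K/W
1/R_core = 1/R_stud + 1/R_cav → R_core = 0.5713 K/W
R_outer = 0.018/(0.742×7.2) = 0.003369 K/W
R_total = 0.577 K/W
Q = ΔT/R_total = 13/0.577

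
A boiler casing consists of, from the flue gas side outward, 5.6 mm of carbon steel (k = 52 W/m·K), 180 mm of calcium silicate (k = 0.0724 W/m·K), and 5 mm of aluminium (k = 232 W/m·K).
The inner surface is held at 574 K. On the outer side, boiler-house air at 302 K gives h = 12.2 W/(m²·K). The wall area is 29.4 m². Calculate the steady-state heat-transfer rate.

Thermal resistances in series:
R_carbon steel = L/(kA) = 0.0056/(52×29.4) = 3.663×10^-6 K/W
R_calcium silicate = L/(kA) = 0.18/(0.0724×29.4) = 0.08456 K/W
R_aluminium = L/(kA) = 0.005/(232×29.4) = 7.331×10^-7 K/W
R_outer film = 1/(h_o·A) = 1/(12.2×29.4) = 0.002788 K/W
R_total = 0.08736 K/W
Q = ΔT / R_total = 272 / 0.08736

Q ≈ 3110 W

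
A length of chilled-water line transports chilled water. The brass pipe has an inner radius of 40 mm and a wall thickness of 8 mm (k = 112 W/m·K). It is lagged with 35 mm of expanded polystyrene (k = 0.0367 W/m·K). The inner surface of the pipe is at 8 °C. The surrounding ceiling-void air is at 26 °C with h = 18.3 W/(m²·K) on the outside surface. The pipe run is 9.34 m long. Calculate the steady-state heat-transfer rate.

Cylindrical conduction, so R = ln(r₂/r₁)/(2πkL) per layer, in series:
R_brass pipe wall = ln(48/40)/(2π×112×9.34) = 2.774×10^-5 K/W
R_expanded polystyrene = ln(83/48)/(2π×0.0367×9.34) = 0.2543 K/W
R_outer film = 1/(h_o·2πr_oL) = 1/(18.3×2π×0.083×9.34) = 0.01122 K/W
R_total = 0.2655 K/W
Q = ΔT/R_total = 18/0.2655

Q ≈ 67.8 W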